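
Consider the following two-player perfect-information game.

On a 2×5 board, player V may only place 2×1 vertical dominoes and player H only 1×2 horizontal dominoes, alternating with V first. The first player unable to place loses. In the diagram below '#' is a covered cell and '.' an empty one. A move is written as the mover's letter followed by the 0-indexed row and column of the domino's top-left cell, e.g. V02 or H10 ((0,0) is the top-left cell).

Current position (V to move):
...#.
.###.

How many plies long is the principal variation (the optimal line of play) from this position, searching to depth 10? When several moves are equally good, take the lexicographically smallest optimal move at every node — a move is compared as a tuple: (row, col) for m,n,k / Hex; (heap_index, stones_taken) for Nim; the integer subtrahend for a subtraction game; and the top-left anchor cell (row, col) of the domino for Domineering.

PV length from [...#./.###.]: 3 plies

ply 1, V at ...#./.###. | V00=+1→#..#./####.*; V04=-1→...##/.####
ply 2, H at #..#./####. | H01=-1→####./####.*
ply 3, V at ####./####. | V04=+1→#####/#####*
ply 4: #####/##### is terminal -1 (H); from ...#./.###. depth 10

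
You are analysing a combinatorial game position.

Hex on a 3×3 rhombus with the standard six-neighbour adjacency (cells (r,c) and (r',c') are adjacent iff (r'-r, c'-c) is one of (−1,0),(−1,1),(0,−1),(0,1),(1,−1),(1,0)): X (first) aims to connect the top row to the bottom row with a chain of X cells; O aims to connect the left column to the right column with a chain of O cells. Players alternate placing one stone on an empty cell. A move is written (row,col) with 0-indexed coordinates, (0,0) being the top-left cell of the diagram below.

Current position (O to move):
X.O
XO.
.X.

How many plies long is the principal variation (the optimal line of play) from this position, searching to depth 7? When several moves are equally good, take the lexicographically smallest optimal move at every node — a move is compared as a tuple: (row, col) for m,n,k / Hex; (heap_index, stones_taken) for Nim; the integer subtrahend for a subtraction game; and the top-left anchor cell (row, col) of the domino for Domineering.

[X.O/XO./.X.] O move#1: (0,1):-1/XOO/XO./.X., (1,2):-1/X.O/XOO/.X., (2,0):+1/X.O/XO./OX.*, (2,2):-1/X.O/XO./.XO
[X.O/XO./OX.] end (terminal -1, X#2); searched X.O/XO./.X. to 7

PV length from [X.O/XO./.X.]: 1 ply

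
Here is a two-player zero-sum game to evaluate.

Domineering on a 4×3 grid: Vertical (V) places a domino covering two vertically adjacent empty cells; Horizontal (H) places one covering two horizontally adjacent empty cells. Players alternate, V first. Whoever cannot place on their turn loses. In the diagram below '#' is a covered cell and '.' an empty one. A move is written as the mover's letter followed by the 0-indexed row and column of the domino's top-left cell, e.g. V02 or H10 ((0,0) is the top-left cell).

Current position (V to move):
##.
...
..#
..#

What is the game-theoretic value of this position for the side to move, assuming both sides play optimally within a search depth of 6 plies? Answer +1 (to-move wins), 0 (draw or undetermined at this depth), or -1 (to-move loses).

value(##./.../..#/..#, V) = +1

p1 V@[##./.../..#/..#]: V02[###/..#/..#/..#]-1 V10[##./#../#.#/..#]+1* V11[##./.#./.##/..#]+1 V20[##./.../#.#/#.#]+1 V21[##./.../.##/.##]+1
p2 H@[##./#../#.#/..#]: H11[##./###/#.#/..#]-1* H30[##./#../#.#/###]-1
p3 V@[##./###/#.#/..#]: V21[##./###/###/.##]+1*
p4 H@[##./###/###/.##] terminal -1; root [##./.../..#/..#] d6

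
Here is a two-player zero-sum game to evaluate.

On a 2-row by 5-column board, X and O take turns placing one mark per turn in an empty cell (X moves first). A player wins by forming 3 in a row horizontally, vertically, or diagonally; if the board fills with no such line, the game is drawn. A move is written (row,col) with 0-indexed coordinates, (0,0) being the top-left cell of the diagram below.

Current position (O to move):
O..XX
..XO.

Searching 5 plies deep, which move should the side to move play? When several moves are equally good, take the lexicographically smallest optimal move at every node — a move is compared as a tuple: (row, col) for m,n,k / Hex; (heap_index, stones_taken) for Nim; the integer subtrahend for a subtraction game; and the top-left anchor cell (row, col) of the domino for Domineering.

O's best at [O..XX/..XO.]: (0,2)

p1 O@[O..XX/..XO.]: (0,1)[OO.XX/..XO.]-1 (0,2)[O.OXX/..XO.]+0* (1,0)[O..XX/O.XO.]-1 (1,1)[O..XX/.OXO.]-1 (1,4)[O..XX/..XOO]-1
p2 X@[O.OXX/..XO.]: (0,1)[OXOXX/..XO.]+0* (1,0)[O.OXX/X.XO.]-1 (1,1)[O.OXX/.XXO.]-1 (1,4)[O.OXX/..XOX]-1
p3 O@[OXOXX/..XO.]: (1,0)[OXOXX/O.XO.]+0* (1,1)[OXOXX/.OXO.]+0 (1,4)[OXOXX/..XOO]+0
p4 X@[OXOXX/O.XO.]: (1,1)[OXOXX/OXXO.]+0* (1,4)[OXOXX/O.XOX]+0
p5 O@[OXOXX/OXXO.]: (1,4)[OXOXX/OXXOO]+0*
p6 X@[OXOXX/OXXOO] terminal +0; root [O..XX/..XO.] d5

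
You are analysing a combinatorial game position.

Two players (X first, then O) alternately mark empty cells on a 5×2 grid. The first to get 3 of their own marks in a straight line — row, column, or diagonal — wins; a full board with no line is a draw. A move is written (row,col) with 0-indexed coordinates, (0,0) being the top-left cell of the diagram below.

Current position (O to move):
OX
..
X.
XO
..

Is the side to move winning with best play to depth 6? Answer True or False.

ply 1, O at OX/../X./XO/.. | (1,0)=-1→OX/O./X./XO/..*; (1,1)=-1→OX/.O/X./XO/..; (2,1)=-1→OX/../XO/XO/..; (4,0)=-1→OX/../X./XO/O.; (4,1)=-1→OX/../X./XO/.O
ply 2, X at OX/O./X./XO/.. | (1,1)=+1→OX/OX/X./XO/..*; (2,1)=+1→OX/O./XX/XO/..; (4,0)=+1→OX/O./X./XO/X.; (4,1)=+0→OX/O./X./XO/.X
ply 3, O at OX/OX/X./XO/.. | (2,1)=-1→OX/OX/XO/XO/..*; (4,0)=-1→OX/OX/X./XO/O.; (4,1)=-1→OX/OX/X./XO/.O
ply 4, X at OX/OX/XO/XO/.. | (4,0)=+1→OX/OX/XO/XO/X.*; (4,1)=+0→OX/OX/XO/XO/.X
ply 5: OX/OX/XO/XO/X. is terminal -1 (O); from OX/../X./XO/.. depth 6

O winning at [OX/../X./XO/..]: False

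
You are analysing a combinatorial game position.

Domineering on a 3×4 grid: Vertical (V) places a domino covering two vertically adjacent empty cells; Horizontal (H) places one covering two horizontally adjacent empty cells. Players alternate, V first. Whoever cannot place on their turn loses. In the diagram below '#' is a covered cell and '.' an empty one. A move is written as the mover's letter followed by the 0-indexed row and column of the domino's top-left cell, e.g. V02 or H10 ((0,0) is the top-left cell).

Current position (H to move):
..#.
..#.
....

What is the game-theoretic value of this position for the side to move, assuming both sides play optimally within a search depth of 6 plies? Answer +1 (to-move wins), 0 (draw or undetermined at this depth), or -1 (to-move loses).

value(..#./..#./...., H) = +1

p1 H@[..#./..#./....]: H00[###./..#./....]-1 H10[..#./###./....]+1* H20[..#./..#./##..]-1 H21[..#./..#./.##.]-1 H22[..#./..#./..##]-1
p2 V@[..#./###./....]: V03[..##/####/....]-1* V13[..#./####/...#]-1
p3 H@[..##/####/....]: H00[####/####/....]+1* H20[..##/####/##..]+1 H21[..##/####/.##.]+1 H22[..##/####/..##]+1
p4 V@[####/####/....] terminal -1; root [..#./..#./....] d6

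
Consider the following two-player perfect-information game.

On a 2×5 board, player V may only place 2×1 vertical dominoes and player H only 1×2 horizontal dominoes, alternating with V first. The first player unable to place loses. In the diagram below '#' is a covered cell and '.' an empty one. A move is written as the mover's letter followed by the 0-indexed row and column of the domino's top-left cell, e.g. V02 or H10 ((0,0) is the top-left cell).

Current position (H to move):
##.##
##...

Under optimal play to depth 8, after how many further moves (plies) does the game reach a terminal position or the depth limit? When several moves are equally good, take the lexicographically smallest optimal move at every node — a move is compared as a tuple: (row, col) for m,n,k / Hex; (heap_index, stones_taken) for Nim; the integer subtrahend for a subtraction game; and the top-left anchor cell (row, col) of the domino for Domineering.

PV length from [##.##/##...]: 1 ply

ply 1, H at ##.##/##... | H12=+1→##.##/####.*; H13=-1→##.##/##.##
ply 2: ##.##/####. is terminal -1 (V); from ##.##/##... depth 8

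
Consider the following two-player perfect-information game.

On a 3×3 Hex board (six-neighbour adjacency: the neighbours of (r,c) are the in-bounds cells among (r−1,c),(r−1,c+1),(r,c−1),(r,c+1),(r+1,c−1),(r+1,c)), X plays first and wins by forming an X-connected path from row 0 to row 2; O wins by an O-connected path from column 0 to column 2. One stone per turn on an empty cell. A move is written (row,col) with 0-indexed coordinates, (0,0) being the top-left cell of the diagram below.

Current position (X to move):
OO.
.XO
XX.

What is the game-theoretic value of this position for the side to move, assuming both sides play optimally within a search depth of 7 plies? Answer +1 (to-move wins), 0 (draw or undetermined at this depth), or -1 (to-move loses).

ply 1, X at OO./.XO/XX. | (0,2)=+1→OOX/.XO/XX.*; (1,0)=-1→OO./XXO/XX.; (2,2)=-1→OO./.XO/XXX
ply 2: OOX/.XO/XX. is terminal -1 (O); from OO./.XO/XX. depth 7

value(OO./.XO/XX., X) = +1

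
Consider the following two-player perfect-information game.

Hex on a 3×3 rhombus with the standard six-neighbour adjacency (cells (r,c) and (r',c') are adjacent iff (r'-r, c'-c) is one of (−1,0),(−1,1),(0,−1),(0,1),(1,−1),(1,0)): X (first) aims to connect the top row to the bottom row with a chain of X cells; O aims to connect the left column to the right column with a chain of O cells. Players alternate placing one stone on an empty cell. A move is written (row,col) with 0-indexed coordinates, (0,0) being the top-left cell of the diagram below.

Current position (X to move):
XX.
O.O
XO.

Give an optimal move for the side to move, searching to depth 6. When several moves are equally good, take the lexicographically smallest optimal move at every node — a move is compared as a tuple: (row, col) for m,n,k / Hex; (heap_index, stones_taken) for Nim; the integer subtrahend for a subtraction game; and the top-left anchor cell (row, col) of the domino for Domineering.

[XX./O.O/XO.] X move#1: (0,2):-1/XXX/O.O/XO., (1,1):+1/XX./OXO/XO.*, (2,2):-1/XX./O.O/XOX
[XX./OXO/XO.] end (terminal -1, O#2); searched XX./O.O/XO. to 6

X's best at [XX./O.O/XO.]: (1,1)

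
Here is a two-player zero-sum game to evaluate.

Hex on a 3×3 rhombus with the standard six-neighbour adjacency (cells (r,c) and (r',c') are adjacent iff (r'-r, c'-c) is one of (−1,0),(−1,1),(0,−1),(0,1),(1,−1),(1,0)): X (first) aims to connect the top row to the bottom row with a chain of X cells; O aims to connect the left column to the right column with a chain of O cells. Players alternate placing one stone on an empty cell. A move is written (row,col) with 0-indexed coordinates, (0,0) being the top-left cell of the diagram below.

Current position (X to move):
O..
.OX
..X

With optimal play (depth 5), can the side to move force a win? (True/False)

ply 1, X at O../.OX/..X | (0,1)=-1→OX./.OX/..X; (0,2)=+1→O.X/.OX/..X*; (1,0)=-1→O../XOX/..X; (2,0)=-1→O../.OX/X.X; (2,1)=-1→O../.OX/.XX
ply 2: O.X/.OX/..X is terminal -1 (O); from O../.OX/..X depth 5

X winning at [O../.OX/..X]: True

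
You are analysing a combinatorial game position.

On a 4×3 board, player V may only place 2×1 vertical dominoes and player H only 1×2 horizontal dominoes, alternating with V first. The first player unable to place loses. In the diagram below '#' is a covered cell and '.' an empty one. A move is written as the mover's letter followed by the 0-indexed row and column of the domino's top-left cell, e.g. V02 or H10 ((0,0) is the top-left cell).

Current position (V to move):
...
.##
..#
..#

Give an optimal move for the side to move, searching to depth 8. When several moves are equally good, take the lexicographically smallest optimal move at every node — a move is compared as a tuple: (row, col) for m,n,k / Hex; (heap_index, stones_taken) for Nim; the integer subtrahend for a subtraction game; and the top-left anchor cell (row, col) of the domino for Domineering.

V's best at [.../.##/..#/..#]: V20

ply 1, V at .../.##/..#/..# | V00=-1→#../###/..#/..#; V10=-1→.../###/#.#/..#; V20=+1→.../.##/#.#/#.#*; V21=+1→.../.##/.##/.##
ply 2, H at .../.##/#.#/#.# | H00=-1→##./.##/#.#/#.#*; H01=-1→.##/.##/#.#/#.#
ply 3, V at ##./.##/#.#/#.# | V21=+1→##./.##/###/###*
ply 4: ##./.##/###/### is terminal -1 (H); from .../.##/..#/..# depth 8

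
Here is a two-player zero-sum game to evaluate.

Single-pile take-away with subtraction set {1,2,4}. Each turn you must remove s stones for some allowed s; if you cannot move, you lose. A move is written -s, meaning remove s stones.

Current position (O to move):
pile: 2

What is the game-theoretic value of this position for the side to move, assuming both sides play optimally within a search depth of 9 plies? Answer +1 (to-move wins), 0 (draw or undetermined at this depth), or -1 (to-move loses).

value(2, O) = +1

[2] O move#1: -1:-1/1, -2:+1/0*
[0] end (terminal -1, X#2); searched 2 to 9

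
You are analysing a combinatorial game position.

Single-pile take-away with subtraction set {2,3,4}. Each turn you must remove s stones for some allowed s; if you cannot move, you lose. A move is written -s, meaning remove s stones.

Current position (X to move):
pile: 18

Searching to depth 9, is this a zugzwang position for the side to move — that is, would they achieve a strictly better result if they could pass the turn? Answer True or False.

zugzwang(18, X) = True

p1 X@[18]: -2[16]-1* -3[15]-1 -4[14]-1
p2 O@[16]: -2[14]-1 -3[13]+1* -4[12]+1
p3 X@[13]: -2[11]-1* -3[10]-1 -4[9]-1
p4 O@[11]: -2[9]-1 -3[8]-1 -4[7]+1*
p5 X@[7]: -2[5]-1* -3[4]-1 -4[3]-1
p6 O@[5]: -2[3]-1 -3[2]-1 -4[1]+1*
p7 X@[1] terminal -1; root [18] d9
suppose X passes — search the same position with O to move:
pass> p1 O@[18]: -2[16]-1* -3[15]-1 -4[14]-1
pass> p2 X@[16]: -2[14]-1 -3[13]+1* -4[12]+1
pass> p3 O@[13]: -2[11]-1* -3[10]-1 -4[9]-1
pass> p4 X@[11]: -2[9]-1 -3[8]-1 -4[7]+1*
pass> p5 O@[7]: -2[5]-1* -3[4]-1 -4[3]-1
pass> p6 X@[5]: -2[3]-1 -3[2]-1 -4[1]+1*
pass> p7 O@[1] terminal -1; root [18] d9
for X: play -1, pass +1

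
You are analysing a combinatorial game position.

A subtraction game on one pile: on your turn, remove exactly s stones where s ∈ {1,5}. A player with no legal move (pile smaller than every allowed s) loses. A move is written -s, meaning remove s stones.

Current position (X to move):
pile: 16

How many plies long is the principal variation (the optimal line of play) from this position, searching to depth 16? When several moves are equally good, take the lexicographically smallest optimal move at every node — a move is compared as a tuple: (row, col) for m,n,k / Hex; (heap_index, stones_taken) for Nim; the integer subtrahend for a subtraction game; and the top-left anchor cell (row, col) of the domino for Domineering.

PV length from [16]: 16 plies

ply 1, X at 16 | -1=-1→15*; -5=-1→11
ply 2, O at 15 | -1=+1→14*; -5=+1→10
ply 3, X at 14 | -1=-1→13*; -5=-1→9
ply 4, O at 13 | -1=+1→12*; -5=+1→8
ply 5, X at 12 | -1=-1→11*; -5=-1→7
ply 6, O at 11 | -1=+1→10*; -5=+1→6
ply 7, X at 10 | -1=-1→9*; -5=-1→5
ply 8, O at 9 | -1=+1→8*; -5=+1→4
ply 9, X at 8 | -1=-1→7*; -5=-1→3
ply 10, O at 7 | -1=+1→6*; -5=+1→2
ply 11, X at 6 | -1=-1→5*; -5=-1→1
ply 12, O at 5 | -1=+1→4*; -5=+1→0
ply 13, X at 4 | -1=-1→3*
ply 14, O at 3 | -1=+1→2*
ply 15, X at 2 | -1=-1→1*
ply 16, O at 1 | -1=+1→0*
ply 17: 0 is terminal -1 (X); from 16 depth 16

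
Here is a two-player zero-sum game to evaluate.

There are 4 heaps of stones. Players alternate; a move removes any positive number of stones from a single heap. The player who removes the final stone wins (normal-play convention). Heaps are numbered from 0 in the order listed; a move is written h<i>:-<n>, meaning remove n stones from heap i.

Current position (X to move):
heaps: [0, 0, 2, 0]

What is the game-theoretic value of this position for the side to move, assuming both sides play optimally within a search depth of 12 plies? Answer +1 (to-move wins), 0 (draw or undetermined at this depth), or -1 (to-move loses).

ply 1, X at (0,0,2,0) | h2:-1=-1→(0,0,1,0); h2:-2=+1→(0,0,0,0)*
ply 2: (0,0,0,0) is terminal -1 (O); from (0,0,2,0) depth 12

value((0,0,2,0), X) = +1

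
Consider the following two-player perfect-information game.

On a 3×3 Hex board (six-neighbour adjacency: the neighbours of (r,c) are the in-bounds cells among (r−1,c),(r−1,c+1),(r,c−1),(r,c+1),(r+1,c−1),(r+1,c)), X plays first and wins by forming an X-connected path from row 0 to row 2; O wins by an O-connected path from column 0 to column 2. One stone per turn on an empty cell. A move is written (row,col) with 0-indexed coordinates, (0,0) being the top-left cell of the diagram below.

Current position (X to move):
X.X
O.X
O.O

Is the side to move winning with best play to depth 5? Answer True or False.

X winning at [X.X/O.X/O.O]: True

[X.X/O.X/O.O] X move#1: (0,1):-1/XXX/O.X/O.O, (1,1):-1/X.X/OXX/O.O, (2,1):+1/X.X/O.X/OXO*
[X.X/O.X/OXO] end (terminal -1, O#2); searched X.X/O.X/O.O to 5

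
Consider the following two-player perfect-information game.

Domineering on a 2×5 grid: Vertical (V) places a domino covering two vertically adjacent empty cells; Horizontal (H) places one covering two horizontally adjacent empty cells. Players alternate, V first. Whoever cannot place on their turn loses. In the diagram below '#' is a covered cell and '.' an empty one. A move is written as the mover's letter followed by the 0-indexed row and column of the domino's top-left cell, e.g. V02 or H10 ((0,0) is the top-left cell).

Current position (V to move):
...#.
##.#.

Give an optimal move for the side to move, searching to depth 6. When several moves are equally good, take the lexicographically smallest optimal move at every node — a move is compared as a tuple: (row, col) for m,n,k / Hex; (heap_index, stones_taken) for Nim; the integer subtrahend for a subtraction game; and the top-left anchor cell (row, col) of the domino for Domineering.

V's best at [...#./##.#.]: V02

p1 V@[...#./##.#.]: V02[..##./####.]+1* V04[...##/##.##]-1
p2 H@[..##./####.]: H00[####./####.]-1*
p3 V@[####./####.]: V04[#####/#####]+1*
p4 H@[#####/#####] terminal -1; root [...#./##.#.] d6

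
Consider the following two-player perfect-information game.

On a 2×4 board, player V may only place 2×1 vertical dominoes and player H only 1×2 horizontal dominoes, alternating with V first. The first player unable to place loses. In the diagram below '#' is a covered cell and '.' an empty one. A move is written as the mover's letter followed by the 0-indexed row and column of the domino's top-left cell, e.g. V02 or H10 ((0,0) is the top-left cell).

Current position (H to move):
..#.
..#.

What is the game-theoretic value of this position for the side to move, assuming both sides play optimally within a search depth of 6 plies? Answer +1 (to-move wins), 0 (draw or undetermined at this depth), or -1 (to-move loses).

p1 H@[..#./..#.]: H00[###./..#.]+1* H10[..#./###.]+1
p2 V@[###./..#.]: V03[####/..##]-1*
p3 H@[####/..##]: H10[####/####]+1*
p4 V@[####/####] terminal -1; root [..#./..#.] d6

value(..#./..#., H) = +1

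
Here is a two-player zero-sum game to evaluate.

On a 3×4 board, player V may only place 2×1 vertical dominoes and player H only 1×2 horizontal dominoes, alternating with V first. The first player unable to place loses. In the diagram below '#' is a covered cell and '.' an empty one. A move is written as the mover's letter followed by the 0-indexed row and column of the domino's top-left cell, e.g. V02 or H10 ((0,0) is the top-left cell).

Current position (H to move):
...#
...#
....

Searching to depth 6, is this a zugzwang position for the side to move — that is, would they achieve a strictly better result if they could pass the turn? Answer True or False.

ply 1, H at ...#/...#/.... | H00=-1→##.#/...#/....; H01=-1→.###/...#/....; H10=+1→...#/##.#/....*; H11=+1→...#/.###/....; H20=-1→...#/...#/##..; H21=-1→...#/...#/.##.; H22=-1→...#/...#/..##
ply 2, V at ...#/##.#/.... | V02=-1→..##/####/....*; V12=-1→...#/####/..#.
ply 3, H at ..##/####/.... | H00=+1→####/####/....*; H20=+1→..##/####/##..; H21=+1→..##/####/.##.; H22=+1→..##/####/..##
ply 4: ####/####/.... is terminal -1 (V); from ...#/...#/.... depth 6
suppose H passes — search the same position with V to move:
pass> ply 1, V at ...#/...#/.... | V00=-1→#..#/#..#/....; V01=+1→.#.#/.#.#/....*; V02=-1→..##/..##/....; V10=-1→...#/#..#/#...; V11=+1→...#/.#.#/.#..; V12=-1→...#/..##/..#.
pass> ply 2, H at .#.#/.#.#/.... | H20=-1→.#.#/.#.#/##..*; H21=-1→.#.#/.#.#/.##.; H22=-1→.#.#/.#.#/..##
pass> ply 3, V at .#.#/.#.#/##.. | V00=+1→##.#/##.#/##..*; V02=+1→.###/.###/##..; V12=+1→.#.#/.###/###.
pass> ply 4, H at ##.#/##.#/##.. | H22=-1→##.#/##.#/####*
pass> ply 5, V at ##.#/##.#/#### | V02=+1→####/####/####*
pass> ply 6: ####/####/#### is terminal -1 (H); from ...#/...#/.... depth 6
for H: play +1, pass -1

zugzwang(...#/...#/...., H) = False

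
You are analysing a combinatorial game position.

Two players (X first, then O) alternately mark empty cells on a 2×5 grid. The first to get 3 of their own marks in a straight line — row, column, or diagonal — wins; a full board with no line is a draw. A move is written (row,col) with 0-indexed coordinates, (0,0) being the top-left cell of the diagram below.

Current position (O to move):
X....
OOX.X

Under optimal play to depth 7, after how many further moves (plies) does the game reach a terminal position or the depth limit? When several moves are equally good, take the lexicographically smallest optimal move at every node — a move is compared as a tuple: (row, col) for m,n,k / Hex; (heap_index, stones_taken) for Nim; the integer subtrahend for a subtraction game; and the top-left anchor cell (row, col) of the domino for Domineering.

ply 1, O at X..../OOX.X | (0,1)=-1→XO.../OOX.X; (0,2)=-1→X.O../OOX.X; (0,3)=-1→X..O./OOX.X; (0,4)=-1→X...O/OOX.X; (1,3)=+0→X..../OOXOX*
ply 2, X at X..../OOXOX | (0,1)=+0→XX.../OOXOX*; (0,2)=+0→X.X../OOXOX; (0,3)=+0→X..X./OOXOX; (0,4)=+0→X...X/OOXOX
ply 3, O at XX.../OOXOX | (0,2)=+0→XXO../OOXOX*; (0,3)=-1→XX.O./OOXOX; (0,4)=-1→XX..O/OOXOX
ply 4, X at XXO../OOXOX | (0,3)=+0→XXOX./OOXOX*; (0,4)=+0→XXO.X/OOXOX
ply 5, O at XXOX./OOXOX | (0,4)=+0→XXOXO/OOXOX*
ply 6: XXOXO/OOXOX is terminal +0 (X); from X..../OOX.X depth 7

PV length from [X..../OOX.X]: 5 plies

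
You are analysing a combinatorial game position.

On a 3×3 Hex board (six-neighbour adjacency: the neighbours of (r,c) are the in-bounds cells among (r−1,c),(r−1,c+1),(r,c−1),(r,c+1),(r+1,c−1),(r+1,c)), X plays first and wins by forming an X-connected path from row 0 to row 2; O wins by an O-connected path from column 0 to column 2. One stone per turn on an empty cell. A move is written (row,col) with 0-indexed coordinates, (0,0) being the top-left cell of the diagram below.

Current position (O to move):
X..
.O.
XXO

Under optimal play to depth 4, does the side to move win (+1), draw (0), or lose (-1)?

value(X../.O./XXO, O) = +1

ply 1, O at X../.O./XXO | (0,1)=-1→XO./.O./XXO; (0,2)=-1→X.O/.O./XXO; (1,0)=+1→X../OO./XXO*; (1,2)=-1→X../.OO/XXO
ply 2, X at X../OO./XXO | (0,1)=-1→XX./OO./XXO*; (0,2)=-1→X.X/OO./XXO; (1,2)=-1→X../OOX/XXO
ply 3, O at XX./OO./XXO | (0,2)=+1→XXO/OO./XXO*; (1,2)=+1→XX./OOO/XXO
ply 4: XXO/OO./XXO is terminal -1 (X); from X../.O./XXO depth 4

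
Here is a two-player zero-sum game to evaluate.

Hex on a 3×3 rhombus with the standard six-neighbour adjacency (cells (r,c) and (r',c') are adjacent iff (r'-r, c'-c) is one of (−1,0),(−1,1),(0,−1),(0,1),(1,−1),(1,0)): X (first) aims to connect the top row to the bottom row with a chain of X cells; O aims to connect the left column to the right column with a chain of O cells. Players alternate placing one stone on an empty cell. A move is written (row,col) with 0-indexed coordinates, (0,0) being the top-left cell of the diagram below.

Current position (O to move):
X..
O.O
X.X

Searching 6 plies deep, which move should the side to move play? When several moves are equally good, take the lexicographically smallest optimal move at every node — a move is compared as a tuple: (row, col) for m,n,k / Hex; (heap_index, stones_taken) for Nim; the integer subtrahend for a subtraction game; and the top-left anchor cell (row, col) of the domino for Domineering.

O's best at [X../O.O/X.X]: (0,1)

[X../O.O/X.X] O move#1: (0,1):+1/XO./O.O/X.X*, (0,2):+1/X.O/O.O/X.X, (1,1):+1/X../OOO/X.X, (2,1):-1/X../O.O/XOX
[XO./O.O/X.X] X move#2: (0,2):-1/XOX/O.O/X.X*, (1,1):-1/XO./OXO/X.X, (2,1):-1/XO./O.O/XXX
[XOX/O.O/X.X] O move#3: (1,1):+1/XOX/OOO/X.X*, (2,1):-1/XOX/O.O/XOX
[XOX/OOO/X.X] end (terminal -1, X#4); searched X../O.O/X.X to 6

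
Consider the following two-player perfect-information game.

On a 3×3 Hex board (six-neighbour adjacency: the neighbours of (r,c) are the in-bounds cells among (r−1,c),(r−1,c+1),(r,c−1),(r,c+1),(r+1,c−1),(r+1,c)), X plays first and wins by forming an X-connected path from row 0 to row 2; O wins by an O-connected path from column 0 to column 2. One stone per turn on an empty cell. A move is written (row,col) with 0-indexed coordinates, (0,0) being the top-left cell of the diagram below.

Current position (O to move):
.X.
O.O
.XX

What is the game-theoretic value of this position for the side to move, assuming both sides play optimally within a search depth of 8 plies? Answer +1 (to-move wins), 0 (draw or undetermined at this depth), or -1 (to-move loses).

value(.X./O.O/.XX, O) = +1

p1 O@[.X./O.O/.XX]: (0,0)[OX./O.O/.XX]-1 (0,2)[.XO/O.O/.XX]-1 (1,1)[.X./OOO/.XX]+1* (2,0)[.X./O.O/OXX]-1
p2 X@[.X./OOO/.XX] terminal -1; root [.X./O.O/.XX] d8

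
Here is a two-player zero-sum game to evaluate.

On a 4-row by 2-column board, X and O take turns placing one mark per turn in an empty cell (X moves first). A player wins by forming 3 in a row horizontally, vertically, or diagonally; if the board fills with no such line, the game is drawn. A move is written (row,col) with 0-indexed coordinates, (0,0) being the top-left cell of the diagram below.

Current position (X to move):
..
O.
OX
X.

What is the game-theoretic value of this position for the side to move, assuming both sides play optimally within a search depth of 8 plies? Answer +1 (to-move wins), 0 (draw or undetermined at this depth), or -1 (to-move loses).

[../O./OX/X.] X move#1: (0,0):+0/X./O./OX/X.*, (0,1):-1/.X/O./OX/X., (1,1):-1/../OX/OX/X., (3,1):-1/../O./OX/XX
[X./O./OX/X.] O move#2: (0,1):+0/XO/O./OX/X.*, (1,1):+0/X./OO/OX/X., (3,1):+0/X./O./OX/XO
[XO/O./OX/X.] X move#3: (1,1):+0/XO/OX/OX/X.*, (3,1):+0/XO/O./OX/XX
[XO/OX/OX/X.] O move#4: (3,1):+0/XO/OX/OX/XO*
[XO/OX/OX/XO] end (terminal +0, X#5); searched ../O./OX/X. to 8

value(../O./OX/X., X) = 0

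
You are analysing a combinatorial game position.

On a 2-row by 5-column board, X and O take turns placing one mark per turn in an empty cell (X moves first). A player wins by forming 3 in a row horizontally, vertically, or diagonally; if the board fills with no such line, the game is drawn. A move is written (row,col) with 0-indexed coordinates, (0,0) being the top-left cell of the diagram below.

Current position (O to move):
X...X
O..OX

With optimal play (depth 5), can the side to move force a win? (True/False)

[X...X/O..OX] O move#1: (0,1):+0/XO..X/O..OX*, (0,2):+0/X.O.X/O..OX, (0,3):+0/X..OX/O..OX, (1,1):+0/X...X/OO.OX, (1,2):+0/X...X/O.OOX
[XO..X/O..OX] X move#2: (0,2):+0/XOX.X/O..OX*, (0,3):+0/XO.XX/O..OX, (1,1):+0/XO..X/OX.OX, (1,2):+0/XO..X/O.XOX
[XOX.X/O..OX] O move#3: (0,3):+0/XOXOX/O..OX*, (1,1):-1/XOX.X/OO.OX, (1,2):-1/XOX.X/O.OOX
[XOXOX/O..OX] X move#4: (1,1):+0/XOXOX/OX.OX*, (1,2):+0/XOXOX/O.XOX
[XOXOX/OX.OX] O move#5: (1,2):+0/XOXOX/OXOOX*
[XOXOX/OXOOX] end (terminal +0, X#6); searched X...X/O..OX to 5

O winning at [X...X/O..OX]: False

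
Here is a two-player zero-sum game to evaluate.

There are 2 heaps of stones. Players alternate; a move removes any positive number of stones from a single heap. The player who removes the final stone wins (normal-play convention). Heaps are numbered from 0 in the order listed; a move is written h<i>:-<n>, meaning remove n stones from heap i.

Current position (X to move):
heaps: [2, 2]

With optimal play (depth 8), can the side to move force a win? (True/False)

p1 X@[(2,2)]: h0:-1[(1,2)]-1* h0:-2[(0,2)]-1 h1:-1[(2,1)]-1 h1:-2[(2,0)]-1
p2 O@[(1,2)]: h0:-1[(0,2)]-1 h1:-1[(1,1)]+1* h1:-2[(1,0)]-1
p3 X@[(1,1)]: h0:-1[(0,1)]-1* h1:-1[(1,0)]-1
p4 O@[(0,1)]: h1:-1[(0,0)]+1*
p5 X@[(0,0)] terminal -1; root [(2,2)] d8

X winning at [(2,2)]: False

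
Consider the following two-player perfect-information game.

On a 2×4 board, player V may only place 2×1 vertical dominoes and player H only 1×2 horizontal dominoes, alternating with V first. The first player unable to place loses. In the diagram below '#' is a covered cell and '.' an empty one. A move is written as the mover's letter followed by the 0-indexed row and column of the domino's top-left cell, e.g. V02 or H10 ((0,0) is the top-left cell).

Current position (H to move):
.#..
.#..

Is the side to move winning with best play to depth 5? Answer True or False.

[.#../.#..] H move#1: H02:+1/.###/.#..*, H12:+1/.#../.###
[.###/.#..] V move#2: V00:-1/####/##..*
[####/##..] H move#3: H12:+1/####/####*
[####/####] end (terminal -1, V#4); searched .#../.#.. to 5

H winning at [.#../.#..]: True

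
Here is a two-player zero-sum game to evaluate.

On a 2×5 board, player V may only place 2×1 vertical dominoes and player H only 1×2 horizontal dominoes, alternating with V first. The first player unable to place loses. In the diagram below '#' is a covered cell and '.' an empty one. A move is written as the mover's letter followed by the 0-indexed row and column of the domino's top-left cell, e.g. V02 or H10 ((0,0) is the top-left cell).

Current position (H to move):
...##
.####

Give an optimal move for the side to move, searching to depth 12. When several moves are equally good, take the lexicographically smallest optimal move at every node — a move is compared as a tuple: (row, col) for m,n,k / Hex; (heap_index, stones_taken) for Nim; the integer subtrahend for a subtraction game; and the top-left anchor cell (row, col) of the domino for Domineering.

p1 H@[...##/.####]: H00[##.##/.####]+1* H01[.####/.####]-1
p2 V@[##.##/.####] terminal -1; root [...##/.####] d12

H's best at [...##/.####]: H00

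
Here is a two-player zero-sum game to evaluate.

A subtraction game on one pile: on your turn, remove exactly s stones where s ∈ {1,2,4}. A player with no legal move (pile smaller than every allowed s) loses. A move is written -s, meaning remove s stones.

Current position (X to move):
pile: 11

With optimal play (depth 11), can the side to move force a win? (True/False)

X winning at [11]: True

ply 1, X at 11 | -1=-1→10; -2=+1→9*; -4=-1→7
ply 2, O at 9 | -1=-1→8*; -2=-1→7; -4=-1→5
ply 3, X at 8 | -1=-1→7; -2=+1→6*; -4=-1→4
ply 4, O at 6 | -1=-1→5*; -2=-1→4; -4=-1→2
ply 5, X at 5 | -1=-1→4; -2=+1→3*; -4=-1→1
ply 6, O at 3 | -1=-1→2*; -2=-1→1
ply 7, X at 2 | -1=-1→1; -2=+1→0*
ply 8: 0 is terminal -1 (O); from 11 depth 11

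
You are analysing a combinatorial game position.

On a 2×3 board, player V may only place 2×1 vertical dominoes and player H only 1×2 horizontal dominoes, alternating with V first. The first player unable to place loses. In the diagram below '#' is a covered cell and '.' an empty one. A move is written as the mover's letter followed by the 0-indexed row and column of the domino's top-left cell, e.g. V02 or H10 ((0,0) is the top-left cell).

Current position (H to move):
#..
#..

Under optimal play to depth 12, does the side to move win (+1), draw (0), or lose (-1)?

value(#../#.., H) = +1

ply 1, H at #../#.. | H01=+1→###/#..*; H11=+1→#../###
ply 2: ###/#.. is terminal -1 (V); from #../#.. depth 12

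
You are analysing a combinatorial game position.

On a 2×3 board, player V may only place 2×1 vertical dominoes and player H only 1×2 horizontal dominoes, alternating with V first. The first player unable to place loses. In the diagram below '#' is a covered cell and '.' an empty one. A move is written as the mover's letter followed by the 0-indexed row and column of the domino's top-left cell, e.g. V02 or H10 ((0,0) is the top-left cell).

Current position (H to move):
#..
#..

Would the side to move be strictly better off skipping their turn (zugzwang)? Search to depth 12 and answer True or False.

zugzwang(#../#.., H) = False

p1 H@[#../#..]: H01[###/#..]+1* H11[#../###]+1
p2 V@[###/#..] terminal -1; root [#../#..] d12
if H skipped the turn, V would face:
~ p1 V@[#../#..]: V01[##./##.]+1* V02[#.#/#.#]+1
~ p2 H@[##./##.] terminal -1; root [#../#..] d12
compare (H): move=+1 vs pass=-1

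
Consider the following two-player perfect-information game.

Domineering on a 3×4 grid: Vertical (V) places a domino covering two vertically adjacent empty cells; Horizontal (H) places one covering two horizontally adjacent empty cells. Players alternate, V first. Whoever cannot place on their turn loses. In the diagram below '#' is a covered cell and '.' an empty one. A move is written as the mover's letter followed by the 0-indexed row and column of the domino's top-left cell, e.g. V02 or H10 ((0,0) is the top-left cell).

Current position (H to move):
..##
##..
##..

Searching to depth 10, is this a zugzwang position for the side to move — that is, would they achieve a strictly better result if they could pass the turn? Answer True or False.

p1 H@[..##/##../##..]: H00[####/##../##..]-1 H12[..##/####/##..]+1* H22[..##/##../####]+1
p2 V@[..##/####/##..] terminal -1; root [..##/##../##..] d10
if H skipped the turn, V would face:
~ p1 V@[..##/##../##..]: V12[..##/###./###.]+1* V13[..##/##.#/##.#]+1
~ p2 H@[..##/###./###.]: H00[####/###./###.]-1*
~ p3 V@[####/###./###.]: V13[####/####/####]+1*
~ p4 H@[####/####/####] terminal -1; root [..##/##../##..] d10
compare (H): move=+1 vs pass=-1

zugzwang(..##/##../##.., H) = False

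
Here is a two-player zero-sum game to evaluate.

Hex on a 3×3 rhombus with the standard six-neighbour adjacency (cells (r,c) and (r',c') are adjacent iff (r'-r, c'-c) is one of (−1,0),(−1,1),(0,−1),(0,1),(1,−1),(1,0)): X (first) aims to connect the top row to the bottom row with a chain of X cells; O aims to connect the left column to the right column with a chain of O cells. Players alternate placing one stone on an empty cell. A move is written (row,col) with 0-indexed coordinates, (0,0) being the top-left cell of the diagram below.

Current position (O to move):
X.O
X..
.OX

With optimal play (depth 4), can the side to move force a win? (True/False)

ply 1, O at X.O/X../.OX | (0,1)=-1→XOO/X../.OX; (1,1)=-1→X.O/XO./.OX; (1,2)=-1→X.O/X.O/.OX; (2,0)=+1→X.O/X../OOX*
ply 2, X at X.O/X../OOX | (0,1)=-1→XXO/X../OOX*; (1,1)=-1→X.O/XX./OOX; (1,2)=-1→X.O/X.X/OOX
ply 3, O at XXO/X../OOX | (1,1)=+1→XXO/XO./OOX*; (1,2)=+1→XXO/X.O/OOX
ply 4: XXO/XO./OOX is terminal -1 (X); from X.O/X../.OX depth 4

O winning at [X.O/X../.OX]: True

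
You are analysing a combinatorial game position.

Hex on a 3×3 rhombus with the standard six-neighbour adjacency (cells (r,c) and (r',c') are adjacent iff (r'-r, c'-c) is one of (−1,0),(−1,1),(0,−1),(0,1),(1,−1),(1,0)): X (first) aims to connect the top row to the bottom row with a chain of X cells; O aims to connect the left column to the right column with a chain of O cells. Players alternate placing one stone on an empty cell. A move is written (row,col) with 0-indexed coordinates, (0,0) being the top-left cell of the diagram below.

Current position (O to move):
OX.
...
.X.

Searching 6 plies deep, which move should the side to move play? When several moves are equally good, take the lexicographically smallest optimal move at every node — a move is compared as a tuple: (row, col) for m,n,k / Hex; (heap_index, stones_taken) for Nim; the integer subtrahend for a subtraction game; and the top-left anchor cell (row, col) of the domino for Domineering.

O's best at [OX./.../.X.]: (1,1)

ply 1, O at OX./.../.X. | (0,2)=-1→OXO/.../.X.; (1,0)=-1→OX./O../.X.; (1,1)=+1→OX./.O./.X.*; (1,2)=-1→OX./..O/.X.; (2,0)=-1→OX./.../OX.; (2,2)=-1→OX./.../.XO
ply 2, X at OX./.O./.X. | (0,2)=-1→OXX/.O./.X.*; (1,0)=-1→OX./XO./.X.; (1,2)=-1→OX./.OX/.X.; (2,0)=-1→OX./.O./XX.; (2,2)=-1→OX./.O./.XX
ply 3, O at OXX/.O./.X. | (1,0)=-1→OXX/OO./.X.; (1,2)=+1→OXX/.OO/.X.*; (2,0)=-1→OXX/.O./OX.; (2,2)=-1→OXX/.O./.XO
ply 4, X at OXX/.OO/.X. | (1,0)=-1→OXX/XOO/.X.*; (2,0)=-1→OXX/.OO/XX.; (2,2)=-1→OXX/.OO/.XX
ply 5, O at OXX/XOO/.X. | (2,0)=+1→OXX/XOO/OX.*; (2,2)=-1→OXX/XOO/.XO
ply 6: OXX/XOO/OX. is terminal -1 (X); from OX./.../.X. depth 6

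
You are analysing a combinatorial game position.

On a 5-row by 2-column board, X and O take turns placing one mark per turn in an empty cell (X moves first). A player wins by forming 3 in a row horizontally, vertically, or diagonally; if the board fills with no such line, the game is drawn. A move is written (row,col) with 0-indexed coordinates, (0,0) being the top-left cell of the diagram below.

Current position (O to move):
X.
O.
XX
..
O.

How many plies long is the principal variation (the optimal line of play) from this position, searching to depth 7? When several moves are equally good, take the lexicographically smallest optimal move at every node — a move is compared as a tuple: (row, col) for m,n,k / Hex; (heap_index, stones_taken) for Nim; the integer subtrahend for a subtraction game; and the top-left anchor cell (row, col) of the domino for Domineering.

PV length from [X./O./XX/../O.]: 5 plies

[X./O./XX/../O.] O move#1: (0,1):-1/XO/O./XX/../O., (1,1):+0/X./OO/XX/../O.*, (3,0):-1/X./O./XX/O./O., (3,1):+0/X./O./XX/.O/O., (4,1):-1/X./O./XX/../OO
[X./OO/XX/../O.] X move#2: (0,1):+0/XX/OO/XX/../O.*, (3,0):+0/X./OO/XX/X./O., (3,1):+0/X./OO/XX/.X/O., (4,1):+0/X./OO/XX/../OX
[XX/OO/XX/../O.] O move#3: (3,0):+0/XX/OO/XX/O./O.*, (3,1):+0/XX/OO/XX/.O/O., (4,1):+0/XX/OO/XX/../OO
[XX/OO/XX/O./O.] X move#4: (3,1):+0/XX/OO/XX/OX/O.*, (4,1):+0/XX/OO/XX/O./OX
[XX/OO/XX/OX/O.] O move#5: (4,1):+0/XX/OO/XX/OX/OO*
[XX/OO/XX/OX/OO] end (terminal +0, X#6); searched X./O./XX/../O. to 7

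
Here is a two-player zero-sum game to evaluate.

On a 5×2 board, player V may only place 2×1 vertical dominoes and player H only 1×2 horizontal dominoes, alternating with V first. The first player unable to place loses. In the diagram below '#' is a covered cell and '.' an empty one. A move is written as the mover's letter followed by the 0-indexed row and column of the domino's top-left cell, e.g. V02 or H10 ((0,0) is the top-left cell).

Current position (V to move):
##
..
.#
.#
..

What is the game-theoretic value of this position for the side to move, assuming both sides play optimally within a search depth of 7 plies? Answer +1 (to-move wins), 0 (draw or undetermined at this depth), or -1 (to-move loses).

[##/../.#/.#/..] V move#1: V10:-1/##/#./##/.#/..*, V20:-1/##/../##/##/.., V30:-1/##/../.#/##/#.
[##/#./##/.#/..] H move#2: H40:+1/##/#./##/.#/##*
[##/#./##/.#/##] end (terminal -1, V#3); searched ##/../.#/.#/.. to 7

value(##/../.#/.#/.., V) = -1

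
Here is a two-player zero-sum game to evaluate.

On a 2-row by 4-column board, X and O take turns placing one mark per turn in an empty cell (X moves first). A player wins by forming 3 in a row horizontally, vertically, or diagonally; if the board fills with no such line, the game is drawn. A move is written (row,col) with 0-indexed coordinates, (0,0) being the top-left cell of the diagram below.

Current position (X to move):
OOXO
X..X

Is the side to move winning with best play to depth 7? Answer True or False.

X winning at [OOXO/X..X]: False

ply 1, X at OOXO/X..X | (1,1)=+0→OOXO/XX.X*; (1,2)=+0→OOXO/X.XX
ply 2, O at OOXO/XX.X | (1,2)=+0→OOXO/XXOX*
ply 3: OOXO/XXOX is terminal +0 (X); from OOXO/X..X depth 7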